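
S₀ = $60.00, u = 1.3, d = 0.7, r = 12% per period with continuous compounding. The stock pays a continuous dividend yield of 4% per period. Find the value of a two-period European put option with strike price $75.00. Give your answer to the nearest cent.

Per-period risk-free factor R = e^0.12 = 1.1275; dividend-adjusted growth = e^(0.12−0.04) = 1.0833.
Risk-neutral probability p = (1.0833 − 0.7)/(1.3 − 0.7) = 0.3833/0.6000 = 0.6388
Terminal stock prices: S_uu = 101.4, S_ud = 54.6, S_dd = 29.4
Terminal payoffs (K − S): max(-26.4, 0) = 0, max(20.4, 0) = 20.4, max(45.6, 0) = 45.6
Node u (S = 78): V_u = e^(−0.12)·[0.6388·0.0000 + 0.3612·20.4000] = 6.5350
Node d (S = 42): V_d = e^(−0.12)·[0.6388·20.4000 + 0.3612·45.6000] = 26.1659
Node 0 (S = 60): V_0 = e^(−0.12)·[0.6388·6.5350 + 0.3612·26.1659] = 12.0847

$12.08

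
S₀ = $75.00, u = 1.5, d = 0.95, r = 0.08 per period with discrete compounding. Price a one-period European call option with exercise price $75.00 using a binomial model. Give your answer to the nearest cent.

Risk-neutral probability p = (1 + 0.08 − 0.95)/(1.5 − 0.95) = 0.1300/0.5500 = 0.2364
Terminal stock prices: S_u = 112.5, S_d = 71.25
Terminal payoffs (S − K): max(37.5, 0) = 37.5, max(-3.75, 0) = 0
Node 0 (S = 75): V_0 = 1/1.08·[0.2364·37.5000 + 0.7636·0.0000] = 8.2071

$8.21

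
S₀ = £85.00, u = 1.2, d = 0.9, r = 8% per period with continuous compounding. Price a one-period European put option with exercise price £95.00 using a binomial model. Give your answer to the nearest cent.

Risk-neutral probability p = (e^0.08 − 0.9)/(1.2 − 0.9) = 0.1833/0.3000 = 0.6110
Terminal stock prices: S_u = 102, S_d = 76.5
Terminal payoffs (K − S): max(-7, 0) = 0, max(18.5, 0) = 18.5
Node 0 (S = 85): V_0 = e^(−0.08)·[0.6110·0.0000 + 0.3890·18.5000] = 6.6439

£6.64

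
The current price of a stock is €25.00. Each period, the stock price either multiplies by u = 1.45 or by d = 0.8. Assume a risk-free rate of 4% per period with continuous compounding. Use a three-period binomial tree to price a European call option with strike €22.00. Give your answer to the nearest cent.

€7.52

Risk-neutral probability p = (e^0.04 − 0.8)/(1.45 − 0.8) = 0.2408/0.6500 = 0.3705
Terminal stock prices: S_uuu = 76.22, S_uud = 42.05, S_udd = 23.2, S_ddd = 12.8
Terminal payoffs (S − K): max(54.22, 0) = 54.22, max(20.05, 0) = 20.05, max(1.2, 0) = 1.2, max(-9.2, 0) = 0
Node uu (S = 52.56): V_uu = e^(−0.04)·[0.3705·54.2156 + 0.6295·20.0500] = 31.4251
Node ud (S = 29): V_ud = e^(−0.04)·[0.3705·20.0500 + 0.6295·1.2000] = 7.8626
Node dd (S = 16): V_dd = e^(−0.04)·[0.3705·1.2000 + 0.6295·0.0000] = 0.4271
Node u (S = 36.25): V_u = e^(−0.04)·[0.3705·31.4251 + 0.6295·7.8626] = 15.9414
Node d (S = 20): V_d = e^(−0.04)·[0.3705·7.8626 + 0.6295·0.4271] = 3.0571
Node 0 (S = 25): V_0 = e^(−0.04)·[0.3705·15.9414 + 0.6295·3.0571] = 7.5234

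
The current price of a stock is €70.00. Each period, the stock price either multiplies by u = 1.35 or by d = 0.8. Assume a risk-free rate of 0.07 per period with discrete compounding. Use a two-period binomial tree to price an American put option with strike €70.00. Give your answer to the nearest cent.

Risk-neutral probability p = (1 + 0.07 − 0.8)/(1.35 − 0.8) = 0.2700/0.5500 = 0.4909
Terminal stock prices: S_uu = 127.6, S_ud = 75.6, S_dd = 44.8
Terminal payoffs (K − S): max(-57.58, 0) = 0, max(-5.6, 0) = 0, max(25.2, 0) = 25.2
Node u (S = 94.5): continuation = 1/1.07·[0.4909·0.0000 + 0.5091·0.0000] = 0.0000; exercise value = 0.0000 ≤ continuation, so V_u = 0.0000
Node d (S = 56): continuation = 1/1.07·[0.4909·0.0000 + 0.5091·25.2000] = 11.9898; exercise value = 14.0000 > continuation, so V_d = 14.0000 (exercise)
Node 0 (S = 70): continuation = 1/1.07·[0.4909·0.0000 + 0.5091·14.0000] = 6.6610; exercise value = 0.0000 ≤ continuation, so V_0 = 6.6610

€6.66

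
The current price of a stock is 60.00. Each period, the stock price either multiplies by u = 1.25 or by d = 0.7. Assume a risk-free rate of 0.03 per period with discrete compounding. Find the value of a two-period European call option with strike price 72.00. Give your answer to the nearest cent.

Risk-neutral probability p = (1 + 0.03 − 0.7)/(1.25 − 0.7) = 0.3300/0.5500 = 0.6000
Terminal stock prices: S_uu = 93.75, S_ud = 52.5, S_dd = 29.4
Terminal payoffs (S − K): max(21.75, 0) = 21.75, max(-19.5, 0) = 0, max(-42.6, 0) = 0
Node u (S = 75): V_u = 1/1.03·[0.6000·21.7500 + 0.4000·0.0000] = 12.6699
Node d (S = 42): V_d = 1/1.03·[0.6000·0.0000 + 0.4000·0.0000] = 0.0000
Node 0 (S = 60): V_0 = 1/1.03·[0.6000·12.6699 + 0.4000·0.0000] = 7.3805

7.38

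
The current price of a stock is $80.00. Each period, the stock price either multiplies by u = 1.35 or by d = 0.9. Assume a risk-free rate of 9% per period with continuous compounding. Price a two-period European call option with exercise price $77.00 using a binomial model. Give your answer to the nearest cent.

$18.98

Risk-neutral probability p = (e^0.09 − 0.9)/(1.35 − 0.9) = 0.1942/0.4500 = 0.4315
Terminal stock prices: S_uu = 145.8, S_ud = 97.2, S_dd = 64.8
Terminal payoffs (S − K): max(68.8, 0) = 68.8, max(20.2, 0) = 20.2, max(-12.2, 0) = 0
Node u (S = 108): V_u = e^(−0.09)·[0.4315·68.8000 + 0.5685·20.2000] = 37.6273
Node d (S = 72): V_d = e^(−0.09)·[0.4315·20.2000 + 0.5685·0.0000] = 7.9661
Node 0 (S = 80): V_0 = e^(−0.09)·[0.4315·37.6273 + 0.5685·7.9661] = 18.9776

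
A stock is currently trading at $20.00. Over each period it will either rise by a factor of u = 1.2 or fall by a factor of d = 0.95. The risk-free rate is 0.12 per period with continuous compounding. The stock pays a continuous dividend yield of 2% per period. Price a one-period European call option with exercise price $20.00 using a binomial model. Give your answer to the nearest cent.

$2.20

Per-period risk-free factor R = e^0.12 = 1.1275; dividend-adjusted growth = e^(0.12−0.02) = 1.1052.
Risk-neutral probability p = (1.1052 − 0.95)/(1.2 − 0.95) = 0.1552/0.2500 = 0.6207
Terminal stock prices: S_u = 24, S_d = 19
Terminal payoffs (S − K): max(4, 0) = 4, max(-1, 0) = 0
Node 0 (S = 20): V_0 = e^(−0.12)·[0.6207·4.0000 + 0.3793·0.0000] = 2.2020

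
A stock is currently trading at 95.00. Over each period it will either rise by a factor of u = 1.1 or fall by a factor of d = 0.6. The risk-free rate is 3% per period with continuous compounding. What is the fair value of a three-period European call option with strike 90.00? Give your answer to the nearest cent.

Risk-neutral probability p = (e^0.03 − 0.6)/(1.1 − 0.6) = 0.4305/0.5000 = 0.8609
Terminal stock prices: S_uuu = 126.4, S_uud = 68.97, S_udd = 37.62, S_ddd = 20.52
Terminal payoffs (S − K): max(36.45, 0) = 36.45, max(-21.03, 0) = 0, max(-52.38, 0) = 0, max(-69.48, 0) = 0
Node uu (S = 115): V_uu = e^(−0.03)·[0.8609·36.4450 + 0.1391·0.0000] = 30.4485
Node ud (S = 62.7): V_ud = e^(−0.03)·[0.8609·0.0000 + 0.1391·0.0000] = 0.0000
Node dd (S = 34.2): V_dd = e^(−0.03)·[0.8609·0.0000 + 0.1391·0.0000] = 0.0000
Node u (S = 104.5): V_u = e^(−0.03)·[0.8609·30.4485 + 0.1391·0.0000] = 25.4387
Node d (S = 57): V_d = e^(−0.03)·[0.8609·0.0000 + 0.1391·0.0000] = 0.0000
Node 0 (S = 95): V_0 = e^(−0.03)·[0.8609·25.4387 + 0.1391·0.0000] = 21.2531

21.25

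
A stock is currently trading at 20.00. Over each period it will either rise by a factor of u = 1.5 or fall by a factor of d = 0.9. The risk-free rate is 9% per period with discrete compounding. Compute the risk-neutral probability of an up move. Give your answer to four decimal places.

Risk-neutral probability p = (1 + 0.09 − 0.9)/(1.5 − 0.9) = 0.1900/0.6000 = 0.3167

p = 0.3167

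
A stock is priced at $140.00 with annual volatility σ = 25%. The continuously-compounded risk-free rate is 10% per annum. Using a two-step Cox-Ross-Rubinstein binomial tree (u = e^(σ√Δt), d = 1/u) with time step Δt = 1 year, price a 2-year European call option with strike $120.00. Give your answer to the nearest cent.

$45.35

CRR parameters: u = e^(σ√Δt) = e^(0.25·√1) = 1.2840, d = 1/u = 0.7788
Per-period rate: rΔt = 0.1·1 = 0.1, so R = e^0.1 = 1.1052
Risk-neutral probability p = (e^0.1 − 0.7788)/(1.2840 − 0.7788) = 0.3264/0.5052 = 0.6460
Terminal stock prices: S_uu = 230.8, S_ud = 140, S_dd = 84.91
Terminal payoffs (S − K): max(110.8, 0) = 110.8, max(20, 0) = 20, max(-35.09, 0) = 0
Node u (S = 179.8): V_u = e^(−0.1)·[0.6460·110.8210 + 0.3540·20.0000] = 71.1831
Node d (S = 109): V_d = e^(−0.1)·[0.6460·20.0000 + 0.3540·0.0000] = 11.6903
Node 0 (S = 140): V_0 = e^(−0.1)·[0.6460·71.1831 + 0.3540·11.6903] = 45.3523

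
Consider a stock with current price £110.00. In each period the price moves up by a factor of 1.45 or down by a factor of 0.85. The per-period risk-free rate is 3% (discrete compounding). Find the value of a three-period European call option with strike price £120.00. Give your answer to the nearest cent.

Risk-neutral probability p = (1 + 0.03 − 0.85)/(1.45 − 0.85) = 0.1800/0.6000 = 0.3000
Terminal stock prices: S_uuu = 335.3, S_uud = 196.6, S_udd = 115.2, S_ddd = 67.55
Terminal payoffs (S − K): max(215.3, 0) = 215.3, max(76.58, 0) = 76.58, max(-4.761, 0) = 0, max(-52.45, 0) = 0
Node uu (S = 231.3): V_uu = 1/1.03·[0.3000·215.3487 + 0.7000·76.5838] = 114.7701
Node ud (S = 135.6): V_ud = 1/1.03·[0.3000·76.5838 + 0.7000·0.0000] = 22.3059
Node dd (S = 79.47): V_dd = 1/1.03·[0.3000·0.0000 + 0.7000·0.0000] = 0.0000
Node u (S = 159.5): V_u = 1/1.03·[0.3000·114.7701 + 0.7000·22.3059] = 48.5876
Node d (S = 93.5): V_d = 1/1.03·[0.3000·22.3059 + 0.7000·0.0000] = 6.4969
Node 0 (S = 110): V_0 = 1/1.03·[0.3000·48.5876 + 0.7000·6.4969] = 18.5671

£18.57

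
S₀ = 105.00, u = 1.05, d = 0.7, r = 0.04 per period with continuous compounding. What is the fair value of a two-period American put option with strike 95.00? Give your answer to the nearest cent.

0.96

Risk-neutral probability p = (e^0.04 − 0.7)/(1.05 − 0.7) = 0.3408/0.3500 = 0.9737
Terminal stock prices: S_uu = 115.8, S_ud = 77.17, S_dd = 51.45
Terminal payoffs (K − S): max(-20.76, 0) = 0, max(17.83, 0) = 17.83, max(43.55, 0) = 43.55
Node u (S = 110.2): continuation = e^(−0.04)·[0.9737·0.0000 + 0.0263·17.8250] = 0.4496; exercise value = 0.0000 ≤ continuation, so V_u = 0.4496
Node d (S = 73.5): continuation = e^(−0.04)·[0.9737·17.8250 + 0.0263·43.5500] = 17.7750; exercise value = 21.5000 > continuation, so V_d = 21.5000 (exercise)
Node 0 (S = 105): continuation = e^(−0.04)·[0.9737·0.4496 + 0.0263·21.5000] = 0.9630; exercise value = 0.0000 ≤ continuation, so V_0 = 0.9630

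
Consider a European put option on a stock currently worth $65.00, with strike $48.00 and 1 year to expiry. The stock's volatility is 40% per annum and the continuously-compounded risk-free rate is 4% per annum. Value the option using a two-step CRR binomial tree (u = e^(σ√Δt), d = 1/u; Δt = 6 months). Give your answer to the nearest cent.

CRR parameters: u = e^(σ√Δt) = e^(0.4·√0.5) = 1.3269, d = 1/u = 0.7536
Per-period rate: rΔt = 0.04·0.5 = 0.02, so R = e^0.02 = 1.0202
Risk-neutral probability p = (e^0.02 − 0.7536)/(1.3269 − 0.7536) = 0.2666/0.5733 = 0.4650
Terminal stock prices: S_uu = 114.4, S_ud = 65, S_dd = 36.92
Terminal payoffs (K − S): max(-66.44, 0) = 0, max(-17, 0) = 0, max(11.08, 0) = 11.08
Node u (S = 86.25): V_u = e^(−0.02)·[0.4650·0.0000 + 0.5350·0.0000] = 0.0000
Node d (S = 48.99): V_d = e^(−0.02)·[0.4650·0.0000 + 0.5350·11.0819] = 5.8115
Node 0 (S = 65): V_0 = e^(−0.02)·[0.4650·0.0000 + 0.5350·5.8115] = 3.0476

$3.05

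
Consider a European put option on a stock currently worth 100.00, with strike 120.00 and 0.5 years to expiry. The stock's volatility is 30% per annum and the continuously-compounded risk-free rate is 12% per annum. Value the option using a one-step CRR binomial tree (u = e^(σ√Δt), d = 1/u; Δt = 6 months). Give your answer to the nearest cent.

15.04

CRR parameters: u = e^(σ√Δt) = e^(0.3·√0.5) = 1.2363, d = 1/u = 0.8089
Per-period rate: rΔt = 0.12·0.5 = 0.06, so R = e^0.06 = 1.0618
Risk-neutral probability p = (e^0.06 − 0.8089)/(1.2363 − 0.8089) = 0.2530/0.4275 = 0.5918
Terminal stock prices: S_u = 123.6, S_d = 80.89
Terminal payoffs (K − S): max(-3.631, 0) = 0, max(39.11, 0) = 39.11
Node 0 (S = 100): V_0 = e^(−0.06)·[0.5918·0.0000 + 0.4082·39.1142] = 15.0356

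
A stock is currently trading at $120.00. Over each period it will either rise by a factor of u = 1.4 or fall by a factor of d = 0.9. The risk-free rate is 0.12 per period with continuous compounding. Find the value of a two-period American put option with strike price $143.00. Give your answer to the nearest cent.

Risk-neutral probability p = (e^0.12 − 0.9)/(1.4 − 0.9) = 0.2275/0.5000 = 0.4550
Terminal stock prices: S_uu = 235.2, S_ud = 151.2, S_dd = 97.2
Terminal payoffs (K − S): max(-92.2, 0) = 0, max(-8.2, 0) = 0, max(45.8, 0) = 45.8
Node u (S = 168): continuation = e^(−0.12)·[0.4550·0.0000 + 0.5450·0.0000] = 0.0000; exercise value = 0.0000 ≤ continuation, so V_u = 0.0000
Node d (S = 108): continuation = e^(−0.12)·[0.4550·0.0000 + 0.5450·45.8000] = 22.1387; exercise value = 35.0000 > continuation, so V_d = 35.0000 (exercise)
Node 0 (S = 120): continuation = e^(−0.12)·[0.4550·0.0000 + 0.5450·35.0000] = 16.9182; exercise value = 23.0000 > continuation, so V_0 = 23.0000 (exercise)

$23.00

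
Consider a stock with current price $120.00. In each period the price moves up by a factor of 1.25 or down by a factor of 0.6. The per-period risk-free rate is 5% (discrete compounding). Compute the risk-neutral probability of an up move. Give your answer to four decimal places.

p = 0.6923

Risk-neutral probability p = (1 + 0.05 − 0.6)/(1.25 − 0.6) = 0.4500/0.6500 = 0.6923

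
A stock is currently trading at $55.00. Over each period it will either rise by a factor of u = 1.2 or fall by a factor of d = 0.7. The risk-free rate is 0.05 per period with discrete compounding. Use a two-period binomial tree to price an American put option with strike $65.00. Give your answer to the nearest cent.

Risk-neutral probability p = (1 + 0.05 − 0.7)/(1.2 − 0.7) = 0.3500/0.5000 = 0.7000
Terminal stock prices: S_uu = 79.2, S_ud = 46.2, S_dd = 26.95
Terminal payoffs (K − S): max(-14.2, 0) = 0, max(18.8, 0) = 18.8, max(38.05, 0) = 38.05
Node u (S = 66): continuation = 1/1.05·[0.7000·0.0000 + 0.3000·18.8000] = 5.3714; exercise value = 0.0000 ≤ continuation, so V_u = 5.3714
Node d (S = 38.5): continuation = 1/1.05·[0.7000·18.8000 + 0.3000·38.0500] = 23.4048; exercise value = 26.5000 > continuation, so V_d = 26.5000 (exercise)
Node 0 (S = 55): continuation = 1/1.05·[0.7000·5.3714 + 0.3000·26.5000] = 11.1524; exercise value = 10.0000 ≤ continuation, so V_0 = 11.1524

$11.15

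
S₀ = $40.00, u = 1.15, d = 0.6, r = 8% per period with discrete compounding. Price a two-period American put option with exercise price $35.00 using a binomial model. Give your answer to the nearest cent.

Risk-neutral probability p = (1 + 0.08 − 0.6)/(1.15 − 0.6) = 0.4800/0.5500 = 0.8727
Terminal stock prices: S_uu = 52.9, S_ud = 27.6, S_dd = 14.4
Terminal payoffs (K − S): max(-17.9, 0) = 0, max(7.4, 0) = 7.4, max(20.6, 0) = 20.6
Node u (S = 46): continuation = 1/1.08·[0.8727·0.0000 + 0.1273·7.4000] = 0.8721; exercise value = 0.0000 ≤ continuation, so V_u = 0.8721
Node d (S = 24): continuation = 1/1.08·[0.8727·7.4000 + 0.1273·20.6000] = 8.4074; exercise value = 11.0000 > continuation, so V_d = 11.0000 (exercise)
Node 0 (S = 40): continuation = 1/1.08·[0.8727·0.8721 + 0.1273·11.0000] = 2.0010; exercise value = 0.0000 ≤ continuation, so V_0 = 2.0010

$2.00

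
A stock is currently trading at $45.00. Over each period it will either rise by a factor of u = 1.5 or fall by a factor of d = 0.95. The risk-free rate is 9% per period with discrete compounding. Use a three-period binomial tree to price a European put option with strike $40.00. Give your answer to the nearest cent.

$0.45

Risk-neutral probability p = (1 + 0.09 − 0.95)/(1.5 − 0.95) = 0.1400/0.5500 = 0.2545
Terminal stock prices: S_uuu = 151.9, S_uud = 96.19, S_udd = 60.92, S_ddd = 38.58
Terminal payoffs (K − S): max(-111.9, 0) = 0, max(-56.19, 0) = 0, max(-20.92, 0) = 0, max(1.418, 0) = 1.418
Node uu (S = 101.2): V_uu = 1/1.09·[0.2545·0.0000 + 0.7455·0.0000] = 0.0000
Node ud (S = 64.12): V_ud = 1/1.09·[0.2545·0.0000 + 0.7455·0.0000] = 0.0000
Node dd (S = 40.61): V_dd = 1/1.09·[0.2545·0.0000 + 0.7455·1.4181] = 0.9699
Node u (S = 67.5): V_u = 1/1.09·[0.2545·0.0000 + 0.7455·0.0000] = 0.0000
Node d (S = 42.75): V_d = 1/1.09·[0.2545·0.0000 + 0.7455·0.9699] = 0.6633
Node 0 (S = 45): V_0 = 1/1.09·[0.2545·0.0000 + 0.7455·0.6633] = 0.4536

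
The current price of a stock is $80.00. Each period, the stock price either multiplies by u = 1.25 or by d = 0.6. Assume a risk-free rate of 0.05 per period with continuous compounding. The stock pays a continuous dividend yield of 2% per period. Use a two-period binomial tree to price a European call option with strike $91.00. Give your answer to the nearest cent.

$13.49

Per-period risk-free factor R = e^0.05 = 1.0513; dividend-adjusted growth = e^(0.05−0.02) = 1.0305.
Risk-neutral probability p = (1.0305 − 0.6)/(1.25 − 0.6) = 0.4305/0.6500 = 0.6622
Terminal stock prices: S_uu = 125, S_ud = 60, S_dd = 28.8
Terminal payoffs (S − K): max(34, 0) = 34, max(-31, 0) = 0, max(-62.2, 0) = 0
Node u (S = 100): V_u = e^(−0.05)·[0.6622·34.0000 + 0.3378·0.0000] = 21.4180
Node d (S = 48): V_d = e^(−0.05)·[0.6622·0.0000 + 0.3378·0.0000] = 0.0000
Node 0 (S = 80): V_0 = e^(−0.05)·[0.6622·21.4180 + 0.3378·0.0000] = 13.4920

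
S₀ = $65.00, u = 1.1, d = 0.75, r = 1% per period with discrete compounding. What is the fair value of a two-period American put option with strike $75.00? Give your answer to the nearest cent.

Risk-neutral probability p = (1 + 0.01 − 0.75)/(1.1 − 0.75) = 0.2600/0.3500 = 0.7429
Terminal stock prices: S_uu = 78.65, S_ud = 53.62, S_dd = 36.56
Terminal payoffs (K − S): max(-3.65, 0) = 0, max(21.38, 0) = 21.38, max(38.44, 0) = 38.44
Node u (S = 71.5): continuation = 1/1.01·[0.7429·0.0000 + 0.2571·21.3750] = 5.4420; exercise value = 3.5000 ≤ continuation, so V_u = 5.4420
Node d (S = 48.75): continuation = 1/1.01·[0.7429·21.3750 + 0.2571·38.4375] = 25.5074; exercise value = 26.2500 > continuation, so V_d = 26.2500 (exercise)
Node 0 (S = 65): continuation = 1/1.01·[0.7429·5.4420 + 0.2571·26.2500] = 10.6858; exercise value = 10.0000 ≤ continuation, so V_0 = 10.6858

$10.69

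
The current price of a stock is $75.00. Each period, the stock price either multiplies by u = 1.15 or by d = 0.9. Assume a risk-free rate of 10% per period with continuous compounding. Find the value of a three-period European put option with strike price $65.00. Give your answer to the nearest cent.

Risk-neutral probability p = (e^0.1 − 0.9)/(1.15 − 0.9) = 0.2052/0.2500 = 0.8207
Terminal stock prices: S_uuu = 114.1, S_uud = 89.27, S_udd = 69.86, S_ddd = 54.68
Terminal payoffs (K − S): max(-49.07, 0) = 0, max(-24.27, 0) = 0, max(-4.863, 0) = 0, max(10.32, 0) = 10.32
Node uu (S = 99.19): V_uu = e^(−0.1)·[0.8207·0.0000 + 0.1793·0.0000] = 0.0000
Node ud (S = 77.62): V_ud = e^(−0.1)·[0.8207·0.0000 + 0.1793·0.0000] = 0.0000
Node dd (S = 60.75): V_dd = e^(−0.1)·[0.8207·0.0000 + 0.1793·10.3250] = 1.6753
Node u (S = 86.25): V_u = e^(−0.1)·[0.8207·0.0000 + 0.1793·0.0000] = 0.0000
Node d (S = 67.5): V_d = e^(−0.1)·[0.8207·0.0000 + 0.1793·1.6753] = 0.2718
Node 0 (S = 75): V_0 = e^(−0.1)·[0.8207·0.0000 + 0.1793·0.2718] = 0.0441

$0.04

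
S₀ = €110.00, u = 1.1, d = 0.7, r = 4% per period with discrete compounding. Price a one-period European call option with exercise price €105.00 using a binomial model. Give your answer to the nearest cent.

€13.08

Risk-neutral probability p = (1 + 0.04 − 0.7)/(1.1 − 0.7) = 0.3400/0.4000 = 0.8500
Terminal stock prices: S_u = 121, S_d = 77
Terminal payoffs (S − K): max(16, 0) = 16, max(-28, 0) = 0
Node 0 (S = 110): V_0 = 1/1.04·[0.8500·16.0000 + 0.1500·0.0000] = 13.0769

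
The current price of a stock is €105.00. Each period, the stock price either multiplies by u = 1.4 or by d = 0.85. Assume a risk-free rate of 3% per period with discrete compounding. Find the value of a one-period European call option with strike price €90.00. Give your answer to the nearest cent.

Risk-neutral probability p = (1 + 0.03 − 0.85)/(1.4 − 0.85) = 0.1800/0.5500 = 0.3273
Terminal stock prices: S_u = 147, S_d = 89.25
Terminal payoffs (S − K): max(57, 0) = 57, max(-0.75, 0) = 0
Node 0 (S = 105): V_0 = 1/1.03·[0.3273·57.0000 + 0.6727·0.0000] = 18.1112

€18.11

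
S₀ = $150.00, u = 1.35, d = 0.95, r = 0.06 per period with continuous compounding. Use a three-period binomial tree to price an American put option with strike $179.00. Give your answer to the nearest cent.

$29.00

Risk-neutral probability p = (e^0.06 − 0.95)/(1.35 − 0.95) = 0.1118/0.4000 = 0.2796
Terminal stock prices: S_uuu = 369.1, S_uud = 259.7, S_udd = 182.8, S_ddd = 128.6
Terminal payoffs (K − S): max(-190.1, 0) = 0, max(-80.71, 0) = 0, max(-3.756, 0) = 0, max(50.39, 0) = 50.39
Node uu (S = 273.4): continuation = e^(−0.06)·[0.2796·0.0000 + 0.7204·0.0000] = 0.0000; exercise value = 0.0000 ≤ continuation, so V_uu = 0.0000
Node ud (S = 192.4): continuation = e^(−0.06)·[0.2796·0.0000 + 0.7204·0.0000] = 0.0000; exercise value = 0.0000 ≤ continuation, so V_ud = 0.0000
Node dd (S = 135.4): continuation = e^(−0.06)·[0.2796·0.0000 + 0.7204·50.3938] = 34.1899; exercise value = 43.6250 > continuation, so V_dd = 43.6250 (exercise)
Node u (S = 202.5): continuation = e^(−0.06)·[0.2796·0.0000 + 0.7204·0.0000] = 0.0000; exercise value = 0.0000 ≤ continuation, so V_u = 0.0000
Node d (S = 142.5): continuation = e^(−0.06)·[0.2796·0.0000 + 0.7204·43.6250] = 29.5976; exercise value = 36.5000 > continuation, so V_d = 36.5000 (exercise)
Node 0 (S = 150): continuation = e^(−0.06)·[0.2796·0.0000 + 0.7204·36.5000] = 24.7636; exercise value = 29.0000 > continuation, so V_0 = 29.0000 (exercise)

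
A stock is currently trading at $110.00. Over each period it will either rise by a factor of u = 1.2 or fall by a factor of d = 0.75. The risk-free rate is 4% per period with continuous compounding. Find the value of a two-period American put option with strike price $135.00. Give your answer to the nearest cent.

$25.44

Risk-neutral probability p = (e^0.04 − 0.75)/(1.2 − 0.75) = 0.2908/0.4500 = 0.6462
Terminal stock prices: S_uu = 158.4, S_ud = 99, S_dd = 61.88
Terminal payoffs (K − S): max(-23.4, 0) = 0, max(36, 0) = 36, max(73.12, 0) = 73.12
Node u (S = 132): continuation = e^(−0.04)·[0.6462·0.0000 + 0.3538·36.0000] = 12.2358; exercise value = 3.0000 ≤ continuation, so V_u = 12.2358
Node d (S = 82.5): continuation = e^(−0.04)·[0.6462·36.0000 + 0.3538·73.1250] = 47.2066; exercise value = 52.5000 > continuation, so V_d = 52.5000 (exercise)
Node 0 (S = 110): continuation = e^(−0.04)·[0.6462·12.2358 + 0.3538·52.5000] = 25.4411; exercise value = 25.0000 ≤ continuation, so V_0 = 25.4411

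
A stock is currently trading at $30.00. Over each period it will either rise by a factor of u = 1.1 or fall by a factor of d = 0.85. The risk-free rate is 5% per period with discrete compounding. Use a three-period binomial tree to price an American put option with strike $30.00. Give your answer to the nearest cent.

$1.14

Risk-neutral probability p = (1 + 0.05 − 0.85)/(1.1 − 0.85) = 0.2000/0.2500 = 0.8000
Terminal stock prices: S_uuu = 39.93, S_uud = 30.86, S_udd = 23.84, S_ddd = 18.42
Terminal payoffs (K − S): max(-9.93, 0) = 0, max(-0.855, 0) = 0, max(6.158, 0) = 6.158, max(11.58, 0) = 11.58
Node uu (S = 36.3): continuation = 1/1.05·[0.8000·0.0000 + 0.2000·0.0000] = 0.0000; exercise value = 0.0000 ≤ continuation, so V_uu = 0.0000
Node ud (S = 28.05): continuation = 1/1.05·[0.8000·0.0000 + 0.2000·6.1575] = 1.1729; exercise value = 1.9500 > continuation, so V_ud = 1.9500 (exercise)
Node dd (S = 21.67): continuation = 1/1.05·[0.8000·6.1575 + 0.2000·11.5763] = 6.8964; exercise value = 8.3250 > continuation, so V_dd = 8.3250 (exercise)
Node u (S = 33): continuation = 1/1.05·[0.8000·0.0000 + 0.2000·1.9500] = 0.3714; exercise value = 0.0000 ≤ continuation, so V_u = 0.3714
Node d (S = 25.5): continuation = 1/1.05·[0.8000·1.9500 + 0.2000·8.3250] = 3.0714; exercise value = 4.5000 > continuation, so V_d = 4.5000 (exercise)
Node 0 (S = 30): continuation = 1/1.05·[0.8000·0.3714 + 0.2000·4.5000] = 1.1401; exercise value = 0.0000 ≤ continuation, so V_0 = 1.1401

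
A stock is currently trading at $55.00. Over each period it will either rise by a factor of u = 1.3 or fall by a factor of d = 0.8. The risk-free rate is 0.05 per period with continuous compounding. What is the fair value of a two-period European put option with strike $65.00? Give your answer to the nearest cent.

$10.20

Risk-neutral probability p = (e^0.05 − 0.8)/(1.3 − 0.8) = 0.2513/0.5000 = 0.5025
Terminal stock prices: S_uu = 92.95, S_ud = 57.2, S_dd = 35.2
Terminal payoffs (K − S): max(-27.95, 0) = 0, max(7.8, 0) = 7.8, max(29.8, 0) = 29.8
Node u (S = 71.5): V_u = e^(−0.05)·[0.5025·0.0000 + 0.4975·7.8000] = 3.6909
Node d (S = 44): V_d = e^(−0.05)·[0.5025·7.8000 + 0.4975·29.8000] = 17.8299
Node 0 (S = 55): V_0 = e^(−0.05)·[0.5025·3.6909 + 0.4975·17.8299] = 10.2014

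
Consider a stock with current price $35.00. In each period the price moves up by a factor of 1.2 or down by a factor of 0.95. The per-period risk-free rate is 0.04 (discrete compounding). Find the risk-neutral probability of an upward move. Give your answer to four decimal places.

Risk-neutral probability p = (1 + 0.04 − 0.95)/(1.2 − 0.95) = 0.0900/0.2500 = 0.3600

p = 0.3600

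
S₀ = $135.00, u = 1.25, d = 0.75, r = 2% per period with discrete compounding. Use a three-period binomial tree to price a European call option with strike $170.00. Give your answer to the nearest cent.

Risk-neutral probability p = (1 + 0.02 − 0.75)/(1.25 − 0.75) = 0.2700/0.5000 = 0.5400
Terminal stock prices: S_uuu = 263.7, S_uud = 158.2, S_udd = 94.92, S_ddd = 56.95
Terminal payoffs (S − K): max(93.67, 0) = 93.67, max(-11.8, 0) = 0, max(-75.08, 0) = 0, max(-113, 0) = 0
Node uu (S = 210.9): V_uu = 1/1.02·[0.5400·93.6719 + 0.4600·0.0000] = 49.5910
Node ud (S = 126.6): V_ud = 1/1.02·[0.5400·0.0000 + 0.4600·0.0000] = 0.0000
Node dd (S = 75.94): V_dd = 1/1.02·[0.5400·0.0000 + 0.4600·0.0000] = 0.0000
Node u (S = 168.8): V_u = 1/1.02·[0.5400·49.5910 + 0.4600·0.0000] = 26.2541
Node d (S = 101.2): V_d = 1/1.02·[0.5400·0.0000 + 0.4600·0.0000] = 0.0000
Node 0 (S = 135): V_0 = 1/1.02·[0.5400·26.2541 + 0.4600·0.0000] = 13.8992

$13.90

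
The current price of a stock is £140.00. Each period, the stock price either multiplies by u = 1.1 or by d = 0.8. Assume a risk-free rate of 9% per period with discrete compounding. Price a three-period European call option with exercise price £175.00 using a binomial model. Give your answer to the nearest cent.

£7.91

Risk-neutral probability p = (1 + 0.09 − 0.8)/(1.1 − 0.8) = 0.2900/0.3000 = 0.9667
Terminal stock prices: S_uuu = 186.3, S_uud = 135.5, S_udd = 98.56, S_ddd = 71.68
Terminal payoffs (S − K): max(11.34, 0) = 11.34, max(-39.48, 0) = 0, max(-76.44, 0) = 0, max(-103.3, 0) = 0
Node uu (S = 169.4): V_uu = 1/1.09·[0.9667·11.3400 + 0.0333·0.0000] = 10.0569
Node ud (S = 123.2): V_ud = 1/1.09·[0.9667·0.0000 + 0.0333·0.0000] = 0.0000
Node dd (S = 89.6): V_dd = 1/1.09·[0.9667·0.0000 + 0.0333·0.0000] = 0.0000
Node u (S = 154): V_u = 1/1.09·[0.9667·10.0569 + 0.0333·0.0000] = 8.9189
Node d (S = 112): V_d = 1/1.09·[0.9667·0.0000 + 0.0333·0.0000] = 0.0000
Node 0 (S = 140): V_0 = 1/1.09·[0.9667·8.9189 + 0.0333·0.0000] = 7.9098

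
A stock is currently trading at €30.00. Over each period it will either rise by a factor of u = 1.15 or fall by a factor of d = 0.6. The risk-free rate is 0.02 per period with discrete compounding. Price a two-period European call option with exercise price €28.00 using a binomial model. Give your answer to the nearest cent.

€6.54

Risk-neutral probability p = (1 + 0.02 − 0.6)/(1.15 − 0.6) = 0.4200/0.5500 = 0.7636
Terminal stock prices: S_uu = 39.67, S_ud = 20.7, S_dd = 10.8
Terminal payoffs (S − K): max(11.67, 0) = 11.67, max(-7.3, 0) = 0, max(-17.2, 0) = 0
Node u (S = 34.5): V_u = 1/1.02·[0.7636·11.6750 + 0.2364·0.0000] = 8.7406
Node d (S = 18): V_d = 1/1.02·[0.7636·0.0000 + 0.2364·0.0000] = 0.0000
Node 0 (S = 30): V_0 = 1/1.02·[0.7636·8.7406 + 0.2364·0.0000] = 6.5438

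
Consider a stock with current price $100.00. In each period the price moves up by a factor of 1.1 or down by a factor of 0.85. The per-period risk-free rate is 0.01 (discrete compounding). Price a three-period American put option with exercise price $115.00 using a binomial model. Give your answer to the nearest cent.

$17.29

Risk-neutral probability p = (1 + 0.01 − 0.85)/(1.1 − 0.85) = 0.1600/0.2500 = 0.6400
Terminal stock prices: S_uuu = 133.1, S_uud = 102.9, S_udd = 79.48, S_ddd = 61.41
Terminal payoffs (K − S): max(-18.1, 0) = 0, max(12.15, 0) = 12.15, max(35.52, 0) = 35.52, max(53.59, 0) = 53.59
Node uu (S = 121): continuation = 1/1.01·[0.6400·0.0000 + 0.3600·12.1500] = 4.3307; exercise value = 0.0000 ≤ continuation, so V_uu = 4.3307
Node ud (S = 93.5): continuation = 1/1.01·[0.6400·12.1500 + 0.3600·35.5250] = 20.3614; exercise value = 21.5000 > continuation, so V_ud = 21.5000 (exercise)
Node dd (S = 72.25): continuation = 1/1.01·[0.6400·35.5250 + 0.3600·53.5875] = 41.6114; exercise value = 42.7500 > continuation, so V_dd = 42.7500 (exercise)
Node u (S = 110): continuation = 1/1.01·[0.6400·4.3307 + 0.3600·21.5000] = 10.4076; exercise value = 5.0000 ≤ continuation, so V_u = 10.4076
Node d (S = 85): continuation = 1/1.01·[0.6400·21.5000 + 0.3600·42.7500] = 28.8614; exercise value = 30.0000 > continuation, so V_d = 30.0000 (exercise)
Node 0 (S = 100): continuation = 1/1.01·[0.6400·10.4076 + 0.3600·30.0000] = 17.2880; exercise value = 15.0000 ≤ continuation, so V_0 = 17.2880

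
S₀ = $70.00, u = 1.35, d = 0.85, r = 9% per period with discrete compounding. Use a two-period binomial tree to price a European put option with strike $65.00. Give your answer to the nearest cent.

$3.28

Risk-neutral probability p = (1 + 0.09 − 0.85)/(1.35 − 0.85) = 0.2400/0.5000 = 0.4800
Terminal stock prices: S_uu = 127.6, S_ud = 80.33, S_dd = 50.57
Terminal payoffs (K − S): max(-62.58, 0) = 0, max(-15.33, 0) = 0, max(14.43, 0) = 14.43
Node u (S = 94.5): V_u = 1/1.09·[0.4800·0.0000 + 0.5200·0.0000] = 0.0000
Node d (S = 59.5): V_d = 1/1.09·[0.4800·0.0000 + 0.5200·14.4250] = 6.8817
Node 0 (S = 70): V_0 = 1/1.09·[0.4800·0.0000 + 0.5200·6.8817] = 3.2830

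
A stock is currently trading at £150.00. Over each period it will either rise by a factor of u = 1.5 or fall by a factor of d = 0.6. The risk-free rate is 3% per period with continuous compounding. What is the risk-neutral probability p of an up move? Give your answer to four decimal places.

p = 0.4783

Risk-neutral probability p = (e^0.03 − 0.6)/(1.5 − 0.6) = 0.4305/0.9000 = 0.4783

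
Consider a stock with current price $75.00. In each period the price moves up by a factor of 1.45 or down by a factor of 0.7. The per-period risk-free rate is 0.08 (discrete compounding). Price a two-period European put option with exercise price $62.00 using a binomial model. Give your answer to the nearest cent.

$5.27

Risk-neutral probability p = (1 + 0.08 − 0.7)/(1.45 − 0.7) = 0.3800/0.7500 = 0.5067
Terminal stock prices: S_uu = 157.7, S_ud = 76.12, S_dd = 36.75
Terminal payoffs (K − S): max(-95.69, 0) = 0, max(-14.12, 0) = 0, max(25.25, 0) = 25.25
Node u (S = 108.8): V_u = 1/1.08·[0.5067·0.0000 + 0.4933·0.0000] = 0.0000
Node d (S = 52.5): V_d = 1/1.08·[0.5067·0.0000 + 0.4933·25.2500] = 11.5340
Node 0 (S = 75): V_0 = 1/1.08·[0.5067·0.0000 + 0.4933·11.5340] = 5.2686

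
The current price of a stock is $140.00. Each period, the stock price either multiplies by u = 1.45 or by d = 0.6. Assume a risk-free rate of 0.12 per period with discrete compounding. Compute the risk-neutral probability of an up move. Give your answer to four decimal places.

p = 0.6118

Risk-neutral probability p = (1 + 0.12 − 0.6)/(1.45 − 0.6) = 0.5200/0.8500 = 0.6118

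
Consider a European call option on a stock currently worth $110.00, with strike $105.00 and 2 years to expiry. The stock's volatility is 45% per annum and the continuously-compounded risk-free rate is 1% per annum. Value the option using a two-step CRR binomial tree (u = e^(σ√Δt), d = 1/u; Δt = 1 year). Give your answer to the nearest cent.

$28.34

CRR parameters: u = e^(σ√Δt) = e^(0.45·√1) = 1.5683, d = 1/u = 0.6376
Per-period rate: rΔt = 0.01·1 = 0.01, so R = e^0.01 = 1.0101
Risk-neutral probability p = (e^0.01 − 0.6376)/(1.5683 − 0.6376) = 0.3724/0.9307 = 0.4002
Terminal stock prices: S_uu = 270.6, S_ud = 110, S_dd = 44.72
Terminal payoffs (S − K): max(165.6, 0) = 165.6, max(5, 0) = 5, max(-60.28, 0) = 0
Node u (S = 172.5): V_u = e^(−0.01)·[0.4002·165.5563 + 0.5998·5.0000] = 68.5591
Node d (S = 70.14): V_d = e^(−0.01)·[0.4002·5.0000 + 0.5998·0.0000] = 1.9809
Node 0 (S = 110): V_0 = e^(−0.01)·[0.4002·68.5591 + 0.5998·1.9809] = 28.3380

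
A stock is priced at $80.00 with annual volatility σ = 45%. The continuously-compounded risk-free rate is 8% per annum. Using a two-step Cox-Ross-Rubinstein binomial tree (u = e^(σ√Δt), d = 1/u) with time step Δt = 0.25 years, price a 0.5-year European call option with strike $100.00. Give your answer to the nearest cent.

$5.84

CRR parameters: u = e^(σ√Δt) = e^(0.45·√0.25) = 1.2523, d = 1/u = 0.7985
Per-period rate: rΔt = 0.08·0.25 = 0.02, so R = e^0.02 = 1.0202
Risk-neutral probability p = (e^0.02 − 0.7985)/(1.2523 − 0.7985) = 0.2217/0.4538 = 0.4885
Terminal stock prices: S_uu = 125.5, S_ud = 80, S_dd = 51.01
Terminal payoffs (S − K): max(25.46, 0) = 25.46, max(-20, 0) = 0, max(-48.99, 0) = 0
Node u (S = 100.2): V_u = e^(−0.02)·[0.4885·25.4650 + 0.5115·0.0000] = 12.1934
Node d (S = 63.88): V_d = e^(−0.02)·[0.4885·0.0000 + 0.5115·0.0000] = 0.0000
Node 0 (S = 80): V_0 = e^(−0.02)·[0.4885·12.1934 + 0.5115·0.0000] = 5.8385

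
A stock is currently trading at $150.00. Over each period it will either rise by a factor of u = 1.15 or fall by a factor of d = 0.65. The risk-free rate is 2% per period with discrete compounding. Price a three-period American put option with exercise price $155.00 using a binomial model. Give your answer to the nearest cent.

$26.08

Risk-neutral probability p = (1 + 0.02 − 0.65)/(1.15 − 0.65) = 0.3700/0.5000 = 0.7400
Terminal stock prices: S_uuu = 228.1, S_uud = 128.9, S_udd = 72.88, S_ddd = 41.19
Terminal payoffs (K − S): max(-73.13, 0) = 0, max(26.06, 0) = 26.06, max(82.12, 0) = 82.12, max(113.8, 0) = 113.8
Node uu (S = 198.4): continuation = 1/1.02·[0.7400·0.0000 + 0.2600·26.0563] = 6.6418; exercise value = 0.0000 ≤ continuation, so V_uu = 6.6418
Node ud (S = 112.1): continuation = 1/1.02·[0.7400·26.0563 + 0.2600·82.1187] = 39.8358; exercise value = 42.8750 > continuation, so V_ud = 42.8750 (exercise)
Node dd (S = 63.38): continuation = 1/1.02·[0.7400·82.1187 + 0.2600·113.8063] = 88.5858; exercise value = 91.6250 > continuation, so V_dd = 91.6250 (exercise)
Node u (S = 172.5): continuation = 1/1.02·[0.7400·6.6418 + 0.2600·42.8750] = 15.7475; exercise value = 0.0000 ≤ continuation, so V_u = 15.7475
Node d (S = 97.5): continuation = 1/1.02·[0.7400·42.8750 + 0.2600·91.6250] = 54.4608; exercise value = 57.5000 > continuation, so V_d = 57.5000 (exercise)
Node 0 (S = 150): continuation = 1/1.02·[0.7400·15.7475 + 0.2600·57.5000] = 26.0815; exercise value = 5.0000 ≤ continuation, so V_0 = 26.0815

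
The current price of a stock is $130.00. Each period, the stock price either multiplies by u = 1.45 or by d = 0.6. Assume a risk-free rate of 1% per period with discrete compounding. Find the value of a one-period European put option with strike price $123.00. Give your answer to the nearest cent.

Risk-neutral probability p = (1 + 0.01 − 0.6)/(1.45 − 0.6) = 0.4100/0.8500 = 0.4824
Terminal stock prices: S_u = 188.5, S_d = 78
Terminal payoffs (K − S): max(-65.5, 0) = 0, max(45, 0) = 45
Node 0 (S = 130): V_0 = 1/1.01·[0.4824·0.0000 + 0.5176·45.0000] = 23.0635

$23.06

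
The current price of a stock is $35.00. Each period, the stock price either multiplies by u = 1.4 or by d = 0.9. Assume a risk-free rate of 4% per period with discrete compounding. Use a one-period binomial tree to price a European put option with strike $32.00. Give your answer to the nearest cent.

Risk-neutral probability p = (1 + 0.04 − 0.9)/(1.4 − 0.9) = 0.1400/0.5000 = 0.2800
Terminal stock prices: S_u = 49, S_d = 31.5
Terminal payoffs (K − S): max(-17, 0) = 0, max(0.5, 0) = 0.5
Node 0 (S = 35): V_0 = 1/1.04·[0.2800·0.0000 + 0.7200·0.5000] = 0.3462

$0.35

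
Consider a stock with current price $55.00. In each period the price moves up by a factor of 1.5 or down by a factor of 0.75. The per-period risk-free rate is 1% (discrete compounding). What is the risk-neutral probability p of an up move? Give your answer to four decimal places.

Risk-neutral probability p = (1 + 0.01 − 0.75)/(1.5 − 0.75) = 0.2600/0.7500 = 0.3467

p = 0.3467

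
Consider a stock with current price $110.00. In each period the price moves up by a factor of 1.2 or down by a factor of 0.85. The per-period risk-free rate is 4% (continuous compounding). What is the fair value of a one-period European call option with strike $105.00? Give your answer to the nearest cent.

Risk-neutral probability p = (e^0.04 − 0.85)/(1.2 − 0.85) = 0.1908/0.3500 = 0.5452
Terminal stock prices: S_u = 132, S_d = 93.5
Terminal payoffs (S − K): max(27, 0) = 27, max(-11.5, 0) = 0
Node 0 (S = 110): V_0 = e^(−0.04)·[0.5452·27.0000 + 0.4548·0.0000] = 14.1425

$14.14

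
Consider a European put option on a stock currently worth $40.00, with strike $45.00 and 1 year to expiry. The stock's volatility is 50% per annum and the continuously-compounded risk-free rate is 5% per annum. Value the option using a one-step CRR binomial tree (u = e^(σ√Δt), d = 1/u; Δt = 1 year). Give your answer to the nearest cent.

$11.31

CRR parameters: u = e^(σ√Δt) = e^(0.5·√1) = 1.6487, d = 1/u = 0.6065
Per-period rate: rΔt = 0.05·1 = 0.05, so R = e^0.05 = 1.0513
Risk-neutral probability p = (e^0.05 − 0.6065)/(1.6487 − 0.6065) = 0.4447/1.0422 = 0.4267
Terminal stock prices: S_u = 65.95, S_d = 24.26
Terminal payoffs (K − S): max(-20.95, 0) = 0, max(20.74, 0) = 20.74
Node 0 (S = 40): V_0 = e^(−0.05)·[0.4267·0.0000 + 0.5733·20.7388] = 11.3090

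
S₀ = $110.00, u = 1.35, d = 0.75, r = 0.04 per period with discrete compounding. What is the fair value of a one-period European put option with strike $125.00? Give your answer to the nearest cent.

$21.11

Risk-neutral probability p = (1 + 0.04 − 0.75)/(1.35 − 0.75) = 0.2900/0.6000 = 0.4833
Terminal stock prices: S_u = 148.5, S_d = 82.5
Terminal payoffs (K − S): max(-23.5, 0) = 0, max(42.5, 0) = 42.5
Node 0 (S = 110): V_0 = 1/1.04·[0.4833·0.0000 + 0.5167·42.5000] = 21.1138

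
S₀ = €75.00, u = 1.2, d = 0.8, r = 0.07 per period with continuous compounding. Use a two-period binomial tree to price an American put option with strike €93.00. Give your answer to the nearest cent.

€18.00

Risk-neutral probability p = (e^0.07 − 0.8)/(1.2 − 0.8) = 0.2725/0.4000 = 0.6813
Terminal stock prices: S_uu = 108, S_ud = 72, S_dd = 48
Terminal payoffs (K − S): max(-15, 0) = 0, max(21, 0) = 21, max(45, 0) = 45
Node u (S = 90): continuation = e^(−0.07)·[0.6813·0.0000 + 0.3187·21.0000] = 6.2408; exercise value = 3.0000 ≤ continuation, so V_u = 6.2408
Node d (S = 60): continuation = e^(−0.07)·[0.6813·21.0000 + 0.3187·45.0000] = 26.7126; exercise value = 33.0000 > continuation, so V_d = 33.0000 (exercise)
Node 0 (S = 75): continuation = e^(−0.07)·[0.6813·6.2408 + 0.3187·33.0000] = 13.7712; exercise value = 18.0000 > continuation, so V_0 = 18.0000 (exercise)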